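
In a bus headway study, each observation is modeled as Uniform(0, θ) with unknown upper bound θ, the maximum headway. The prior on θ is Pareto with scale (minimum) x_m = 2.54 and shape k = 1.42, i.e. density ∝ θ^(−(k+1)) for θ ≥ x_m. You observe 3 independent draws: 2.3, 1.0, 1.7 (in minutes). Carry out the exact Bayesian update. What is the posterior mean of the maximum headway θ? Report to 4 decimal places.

A Pareto(scale x_m, shape k) prior on the upper bound θ of Uniform(0, θ) is conjugate: posterior is Pareto(max(x_m, max xᵢ), k + n).
Sample maximum = 2.3; prior scale x_m = 2.54 → posterior scale = max = 2.54.
Posterior shape = 1.42 + 3 = 4.42.
E[θ|data] = k·x_m/(k−1) = 4.42·2.54/3.42 = 3.2827.

3.2827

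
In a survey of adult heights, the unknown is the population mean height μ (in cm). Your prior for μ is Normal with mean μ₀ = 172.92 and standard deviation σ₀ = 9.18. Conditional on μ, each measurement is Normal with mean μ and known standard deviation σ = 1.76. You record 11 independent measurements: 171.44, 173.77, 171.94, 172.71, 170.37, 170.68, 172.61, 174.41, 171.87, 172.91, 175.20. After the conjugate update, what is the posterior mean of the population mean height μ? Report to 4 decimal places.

For Normal data with known variance σ², a Normal(μ₀, σ₀²) prior on μ is conjugate. Posterior precision = 1/σ₀² + n/σ²; posterior mean is the precision-weighted average of μ₀ and x̄.
Σxᵢ = 171.44 + 173.77 + 171.94 + 172.71 + 170.37 + 170.68 + 172.61 + 174.41 + 171.87 + 172.91 + 175.20 = 1897.91, so n·x̄ = 1897.91.
σ₀² = 9.18² = 84.2724, σ² = 1.76² = 3.0976; σ² + n·σ₀² = 3.0976 + 11·84.2724 = 930.094.
Posterior mean = (μ₀/σ₀² + n·x̄/σ²)/(1/σ₀² + n/σ²) = (σ²·μ₀ + σ₀²·n·x̄)/(σ² + n·σ₀²) = (3.0976·172.92 + 84.2724·1897.91)/930.094 = 160477.067676/930.094 = 172.5385.

172.5385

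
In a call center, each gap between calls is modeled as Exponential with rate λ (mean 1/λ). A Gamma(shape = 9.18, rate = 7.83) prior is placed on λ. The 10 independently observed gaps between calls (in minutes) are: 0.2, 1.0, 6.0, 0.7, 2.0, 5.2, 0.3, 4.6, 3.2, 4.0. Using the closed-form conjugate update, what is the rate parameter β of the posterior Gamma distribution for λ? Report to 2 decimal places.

35.03

With a Gamma(shape α, rate β) prior on the exponential rate λ, the posterior after n observations with total T = Σxᵢ is Gamma(α+n, β+T).
Sum of observations T = 27.2 minutes; n = 10.
Posterior: Gamma(9.18+10, 7.83+27.2) = Gamma(19.18, 35.03).
Posterior β = 35.03.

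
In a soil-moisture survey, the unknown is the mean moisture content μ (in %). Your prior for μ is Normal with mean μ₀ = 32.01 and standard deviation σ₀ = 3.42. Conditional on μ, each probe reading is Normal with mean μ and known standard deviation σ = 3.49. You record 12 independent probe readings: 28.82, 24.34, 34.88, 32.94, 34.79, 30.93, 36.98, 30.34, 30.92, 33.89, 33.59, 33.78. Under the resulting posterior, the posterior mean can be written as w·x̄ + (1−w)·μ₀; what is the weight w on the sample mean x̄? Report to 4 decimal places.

0.9201

For Normal data with known variance σ², a Normal(μ₀, σ₀²) prior on μ is conjugate. Posterior precision = 1/σ₀² + n/σ²; posterior mean is the precision-weighted average of μ₀ and x̄.
σ₀² = 3.42² = 11.6964, σ² = 3.49² = 12.1801. Prior precision 1/σ₀² = 1/11.6964; data precision n/σ² = 12/12.1801.
w = (n/σ²)/(1/σ₀² + n/σ²) = n·σ₀²/(σ² + n·σ₀²) = 12·11.6964/(12.1801 + 12·11.6964) = 140.3568/152.5369 = 0.9201.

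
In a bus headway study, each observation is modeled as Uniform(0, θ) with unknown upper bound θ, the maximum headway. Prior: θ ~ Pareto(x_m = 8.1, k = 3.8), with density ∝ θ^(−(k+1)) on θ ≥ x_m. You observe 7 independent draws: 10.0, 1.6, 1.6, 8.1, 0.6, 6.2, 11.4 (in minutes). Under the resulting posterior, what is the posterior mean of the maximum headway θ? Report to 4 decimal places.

12.5633

A Pareto(scale x_m, shape k) prior on the upper bound θ of Uniform(0, θ) is conjugate: posterior is Pareto(max(x_m, max xᵢ), k + n).
Sample maximum = 11.4; prior scale x_m = 8.1 → posterior scale = max = 11.4.
Posterior shape = 3.8 + 7 = 10.8.
E[θ|data] = k·x_m/(k−1) = 10.8·11.4/9.8 = 12.5633.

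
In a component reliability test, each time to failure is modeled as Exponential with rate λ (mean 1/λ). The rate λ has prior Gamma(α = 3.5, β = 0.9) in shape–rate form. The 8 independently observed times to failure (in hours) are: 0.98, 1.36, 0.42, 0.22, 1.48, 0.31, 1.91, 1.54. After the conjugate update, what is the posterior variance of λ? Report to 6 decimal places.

With a Gamma(shape α, rate β) prior on the exponential rate λ, the posterior after n observations with total T = Σxᵢ is Gamma(α+n, β+T).
Sum of observations T = 8.22 hours; n = 8.
Posterior: Gamma(3.5+8, 0.9+8.22) = Gamma(11.5, 9.12).
Var = α/β² = 0.138264.

0.138264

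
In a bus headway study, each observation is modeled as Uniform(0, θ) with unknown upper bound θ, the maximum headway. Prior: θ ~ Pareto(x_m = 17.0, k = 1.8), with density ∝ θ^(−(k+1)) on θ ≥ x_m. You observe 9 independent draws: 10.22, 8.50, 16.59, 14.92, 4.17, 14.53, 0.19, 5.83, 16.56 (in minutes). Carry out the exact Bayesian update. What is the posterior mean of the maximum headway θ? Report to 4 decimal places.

A Pareto(scale x_m, shape k) prior on the upper bound θ of Uniform(0, θ) is conjugate: posterior is Pareto(max(x_m, max xᵢ), k + n).
Sample maximum = 16.59; prior scale x_m = 17.0 → posterior scale = max = 17.00.
Posterior shape = 1.8 + 9 = 10.8.
E[θ|data] = k·x_m/(k−1) = 10.8·17.00/9.8 = 18.7347.

18.7347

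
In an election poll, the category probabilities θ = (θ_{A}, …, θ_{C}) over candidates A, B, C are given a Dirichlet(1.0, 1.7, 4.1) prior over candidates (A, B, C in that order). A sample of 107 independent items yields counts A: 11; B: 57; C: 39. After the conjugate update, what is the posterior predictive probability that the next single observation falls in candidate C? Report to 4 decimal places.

The Dirichlet prior is conjugate to the Multinomial likelihood: each posterior αⱼ = prior αⱼ + observed count nⱼ.
Posterior concentration: (12.0, 58.7, 43.1), total = 113.8.
P(next = C | data) = α_{C}/Σα = 0.3787.

0.3787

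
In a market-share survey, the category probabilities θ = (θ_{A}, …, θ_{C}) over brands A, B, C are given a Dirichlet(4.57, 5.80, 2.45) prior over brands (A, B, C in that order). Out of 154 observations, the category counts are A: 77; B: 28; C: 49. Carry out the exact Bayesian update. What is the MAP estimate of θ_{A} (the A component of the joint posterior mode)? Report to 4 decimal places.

0.4918

The Dirichlet prior is conjugate to the Multinomial likelihood: each posterior αⱼ = prior αⱼ + observed count nⱼ.
Posterior concentration: (81.57, 33.80, 51.45), total = 166.82.
Joint mode component: (α_{A}−1)/(Σα−K) = 80.57/163.82 = 0.4918.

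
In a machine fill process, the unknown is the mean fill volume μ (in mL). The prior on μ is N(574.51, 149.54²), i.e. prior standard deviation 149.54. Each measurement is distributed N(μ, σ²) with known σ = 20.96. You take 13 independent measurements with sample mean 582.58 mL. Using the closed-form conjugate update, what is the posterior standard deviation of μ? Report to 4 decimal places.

5.8089

For Normal data with known variance σ², a Normal(μ₀, σ₀²) prior on μ is conjugate. Posterior precision = 1/σ₀² + n/σ²; posterior mean is the precision-weighted average of μ₀ and x̄.
σ₀² = 149.54² = 22362.2116, σ² = 20.96² = 439.3216; σ² + n·σ₀² = 439.3216 + 13·22362.2116 = 291148.0724.
Posterior precision = 1/σ₀² + n/σ² = 1/22362.2116 + 13/439.3216 = (σ² + n·σ₀²)/(σ₀²σ²) = 291148.0724/(22362.2116·439.3216); posterior variance σₙ² = σ₀²σ²/(σ² + n·σ₀²) = 22362.2116·439.3216/291148.0724 = 33.742977.
Posterior SD = √σₙ² = √(22362.2116·439.3216/291148.0724) = 5.8089.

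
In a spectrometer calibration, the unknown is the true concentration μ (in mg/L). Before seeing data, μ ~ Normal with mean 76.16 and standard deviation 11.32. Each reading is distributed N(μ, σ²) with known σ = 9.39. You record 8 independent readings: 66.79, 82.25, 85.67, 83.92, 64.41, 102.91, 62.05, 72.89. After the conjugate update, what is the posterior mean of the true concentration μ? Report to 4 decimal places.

77.4963

For Normal data with known variance σ², a Normal(μ₀, σ₀²) prior on μ is conjugate. Posterior precision = 1/σ₀² + n/σ²; posterior mean is the precision-weighted average of μ₀ and x̄.
Σxᵢ = 66.79 + 82.25 + 85.67 + 83.92 + 64.41 + 102.91 + 62.05 + 72.89 = 620.89, so n·x̄ = 620.89.
σ₀² = 11.32² = 128.1424, σ² = 9.39² = 88.1721; σ² + n·σ₀² = 88.1721 + 8·128.1424 = 1113.3113.
Posterior mean = (μ₀/σ₀² + n·x̄/σ²)/(1/σ₀² + n/σ²) = (σ²·μ₀ + σ₀²·n·x̄)/(σ² + n·σ₀²) = (88.1721·76.16 + 128.1424·620.89)/1113.3113 = 86277.521872/1113.3113 = 77.4963.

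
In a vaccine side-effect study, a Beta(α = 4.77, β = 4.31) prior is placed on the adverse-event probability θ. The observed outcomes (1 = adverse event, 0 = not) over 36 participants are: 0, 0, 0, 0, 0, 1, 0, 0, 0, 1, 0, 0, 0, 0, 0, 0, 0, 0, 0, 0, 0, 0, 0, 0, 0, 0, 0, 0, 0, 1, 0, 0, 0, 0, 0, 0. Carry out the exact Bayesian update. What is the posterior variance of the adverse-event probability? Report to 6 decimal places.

The Beta prior is conjugate to a Binomial/Bernoulli likelihood; the update adds successes to α and failures to β.
Posterior: Beta(α+k, β+n−k) = Beta(4.77+3, 4.31+33) = Beta(7.77, 37.31).
Var = αβ/((α+β)²(α+β+1)) = 7.77·37.31/(45.08²·46.08) = 0.003096.

0.003096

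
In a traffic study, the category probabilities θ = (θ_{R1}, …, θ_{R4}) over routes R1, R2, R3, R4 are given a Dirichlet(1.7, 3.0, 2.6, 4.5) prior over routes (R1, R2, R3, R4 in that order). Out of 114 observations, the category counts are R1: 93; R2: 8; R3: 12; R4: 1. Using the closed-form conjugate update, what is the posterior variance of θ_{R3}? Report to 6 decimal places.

0.000809

The Dirichlet prior is conjugate to the Multinomial likelihood: each posterior αⱼ = prior αⱼ + observed count nⱼ.
Posterior concentration: (94.7, 11.0, 14.6, 5.5), total = 125.8.
Var[θ_j] = α_j(Σα−α_j)/((Σα)²(Σα+1)) = 14.6·111.2/(125.8²·126.8) = 0.000809.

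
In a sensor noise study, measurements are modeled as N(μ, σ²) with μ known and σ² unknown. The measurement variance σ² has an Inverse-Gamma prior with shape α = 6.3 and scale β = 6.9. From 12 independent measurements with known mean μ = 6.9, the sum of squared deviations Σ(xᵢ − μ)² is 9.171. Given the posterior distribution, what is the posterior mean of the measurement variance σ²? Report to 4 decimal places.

1.0164

With known mean μ and an Inverse-Gamma(α, β) prior on σ², the Normal likelihood is conjugate: posterior is Inv-Gamma(α + n/2, β + Σ(xᵢ−μ)²/2).
Posterior: Inv-Gamma(6.3 + 12/2, 6.9 + 9.171/2) = Inv-Gamma(12.30, 11.4855).
E[σ²|data] = β/(α−1) = 11.4855/11.30 = 1.0164.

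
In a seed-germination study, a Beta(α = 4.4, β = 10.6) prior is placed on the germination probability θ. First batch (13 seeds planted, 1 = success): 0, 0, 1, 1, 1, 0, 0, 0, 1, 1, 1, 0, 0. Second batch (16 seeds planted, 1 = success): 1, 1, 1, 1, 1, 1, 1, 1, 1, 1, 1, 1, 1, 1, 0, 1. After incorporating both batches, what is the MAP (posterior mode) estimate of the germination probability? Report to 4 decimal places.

The Beta prior is conjugate to a Binomial/Bernoulli likelihood; the update adds successes to α and failures to β.
After batch 1: Beta(4.4+6, 10.6+7) = Beta(10.4, 17.6).
After batch 2: Beta(10.4+15, 17.6+1) = Beta(25.4, 18.6).
Mode of Beta(a,b) for a,b>1 is (a−1)/(a+b−2) = 24.4/42.0 = 0.5810.

0.5810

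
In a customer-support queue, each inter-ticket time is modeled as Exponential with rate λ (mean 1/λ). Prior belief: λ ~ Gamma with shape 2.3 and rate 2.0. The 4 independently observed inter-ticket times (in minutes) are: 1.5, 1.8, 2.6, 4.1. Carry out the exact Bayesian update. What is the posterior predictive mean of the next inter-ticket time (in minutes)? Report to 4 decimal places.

2.2642

With a Gamma(shape α, rate β) prior on the exponential rate λ, the posterior after n observations with total T = Σxᵢ is Gamma(α+n, β+T).
Sum of observations T = 10.0 minutes; n = 4.
Posterior: Gamma(2.3+4, 2.0+10.0) = Gamma(6.3, 12.0).
The predictive distribution for the next observation is Lomax; its mean is β/(α−1) = 12.0/5.3 = 2.2642.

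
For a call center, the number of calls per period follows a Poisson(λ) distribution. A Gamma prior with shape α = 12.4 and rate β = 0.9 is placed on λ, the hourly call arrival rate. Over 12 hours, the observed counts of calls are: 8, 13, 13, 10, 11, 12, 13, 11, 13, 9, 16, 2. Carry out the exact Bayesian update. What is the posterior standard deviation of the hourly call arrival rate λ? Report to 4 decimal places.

0.9283

With a Gamma(shape α, rate β) prior, the Poisson likelihood is conjugate: the posterior is Gamma(α + ΣXᵢ, β + n).
Sum of counts S = 131 over n = 12 hours.
Posterior: Gamma(α+S, β+n) = Gamma(12.4+131, 0.9+12) = Gamma(143.4, 12.9).
SD = √α/β = √143.4/12.9 = 0.9283.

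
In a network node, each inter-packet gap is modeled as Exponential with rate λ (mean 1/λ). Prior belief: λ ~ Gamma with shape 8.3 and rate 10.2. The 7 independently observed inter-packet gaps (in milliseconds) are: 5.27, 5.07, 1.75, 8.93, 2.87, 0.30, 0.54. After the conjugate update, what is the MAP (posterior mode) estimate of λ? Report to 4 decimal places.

With a Gamma(shape α, rate β) prior on the exponential rate λ, the posterior after n observations with total T = Σxᵢ is Gamma(α+n, β+T).
Sum of observations T = 24.73 milliseconds; n = 7.
Posterior: Gamma(8.3+7, 10.2+24.73) = Gamma(15.3, 34.93).
Mode = (α−1)/β = 0.4094.

0.4094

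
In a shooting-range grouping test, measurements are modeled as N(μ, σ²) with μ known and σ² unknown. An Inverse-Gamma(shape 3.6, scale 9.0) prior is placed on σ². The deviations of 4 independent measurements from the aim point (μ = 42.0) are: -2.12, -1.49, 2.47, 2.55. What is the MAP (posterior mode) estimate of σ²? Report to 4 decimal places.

With known mean μ and an Inverse-Gamma(α, β) prior on σ², the Normal likelihood is conjugate: posterior is Inv-Gamma(α + n/2, β + Σ(xᵢ−μ)²/2).
Σ(xᵢ−μ)² = (-2.12)² + (-1.49)² + (2.47)² + (2.55)² = 19.3179.
Posterior: Inv-Gamma(3.6 + 4/2, 9.0 + 19.3179/2) = Inv-Gamma(5.60, 18.65895).
Mode = β/(α+1) = 18.65895/6.60 = 2.8271.

2.8271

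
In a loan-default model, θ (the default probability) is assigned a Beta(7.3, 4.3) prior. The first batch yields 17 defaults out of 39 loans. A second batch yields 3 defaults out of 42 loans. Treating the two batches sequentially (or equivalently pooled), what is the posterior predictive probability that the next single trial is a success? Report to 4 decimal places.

The Beta prior is conjugate to a Binomial/Bernoulli likelihood; the update adds successes to α and failures to β.
After batch 1: Beta(7.3+17, 4.3+22) = Beta(24.3, 26.3).
After batch 2: Beta(24.3+3, 26.3+39) = Beta(27.3, 65.3).
For a single future Bernoulli trial, P(success | data) = α/(α+β) = 0.2948.

0.2948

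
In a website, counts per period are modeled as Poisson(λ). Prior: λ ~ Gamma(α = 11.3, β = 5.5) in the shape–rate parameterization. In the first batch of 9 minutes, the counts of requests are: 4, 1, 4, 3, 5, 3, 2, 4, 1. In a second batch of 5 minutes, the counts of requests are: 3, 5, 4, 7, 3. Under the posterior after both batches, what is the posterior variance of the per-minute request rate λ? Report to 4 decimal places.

With a Gamma(shape α, rate β) prior, the Poisson likelihood is conjugate: the posterior is Gamma(α + ΣXᵢ, β + n).
Batch 1: sum of counts S = 27 over n = 9 minutes.
After batch 1: Gamma(α+S, β+n) = Gamma(11.3+27, 5.5+9) = Gamma(38.3, 14.5).
Batch 2: sum of counts S = 22 over n = 5 minutes.
After batch 2: Gamma(α+S, β+n) = Gamma(38.3+22, 14.5+5) = Gamma(60.3, 19.5).
Var = α/β² = 60.3/19.5² = 0.1586.

0.1586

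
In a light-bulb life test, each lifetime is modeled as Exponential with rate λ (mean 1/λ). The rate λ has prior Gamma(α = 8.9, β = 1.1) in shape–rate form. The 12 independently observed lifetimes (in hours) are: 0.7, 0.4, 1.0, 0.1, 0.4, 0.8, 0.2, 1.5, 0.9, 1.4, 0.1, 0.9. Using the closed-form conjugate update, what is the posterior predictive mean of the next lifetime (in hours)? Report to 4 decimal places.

0.4774

With a Gamma(shape α, rate β) prior on the exponential rate λ, the posterior after n observations with total T = Σxᵢ is Gamma(α+n, β+T).
Sum of observations T = 8.4 hours; n = 12.
Posterior: Gamma(8.9+12, 1.1+8.4) = Gamma(20.9, 9.5).
The predictive distribution for the next observation is Lomax; its mean is β/(α−1) = 9.5/19.9 = 0.4774.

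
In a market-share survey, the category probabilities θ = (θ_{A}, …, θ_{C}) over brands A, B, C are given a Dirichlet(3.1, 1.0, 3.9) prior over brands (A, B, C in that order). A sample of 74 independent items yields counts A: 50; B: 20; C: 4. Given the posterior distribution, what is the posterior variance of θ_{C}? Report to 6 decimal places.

The Dirichlet prior is conjugate to the Multinomial likelihood: each posterior αⱼ = prior αⱼ + observed count nⱼ.
Posterior concentration: (53.1, 21.0, 7.9), total = 82.0.
Var[θ_j] = α_j(Σα−α_j)/((Σα)²(Σα+1)) = 7.9·74.1/(82.0²·83.0) = 0.001049.

0.001049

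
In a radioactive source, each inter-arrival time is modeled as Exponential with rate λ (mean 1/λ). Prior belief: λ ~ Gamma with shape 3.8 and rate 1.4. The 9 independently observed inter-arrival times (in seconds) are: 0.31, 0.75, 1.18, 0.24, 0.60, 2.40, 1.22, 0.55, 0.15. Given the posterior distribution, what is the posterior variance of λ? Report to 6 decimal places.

With a Gamma(shape α, rate β) prior on the exponential rate λ, the posterior after n observations with total T = Σxᵢ is Gamma(α+n, β+T).
Sum of observations T = 7.40 seconds; n = 9.
Posterior: Gamma(3.8+9, 1.4+7.40) = Gamma(12.8, 8.80).
Var = α/β² = 0.165289.

0.165289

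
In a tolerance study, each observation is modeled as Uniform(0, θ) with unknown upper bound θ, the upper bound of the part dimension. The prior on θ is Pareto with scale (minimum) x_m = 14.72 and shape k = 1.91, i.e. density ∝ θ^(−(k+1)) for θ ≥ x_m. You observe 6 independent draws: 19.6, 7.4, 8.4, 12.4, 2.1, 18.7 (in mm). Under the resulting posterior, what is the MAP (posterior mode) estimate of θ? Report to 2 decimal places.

A Pareto(scale x_m, shape k) prior on the upper bound θ of Uniform(0, θ) is conjugate: posterior is Pareto(max(x_m, max xᵢ), k + n).
Sample maximum = 19.6; prior scale x_m = 14.72 → posterior scale = max = 19.60.
Posterior shape = 1.91 + 6 = 7.91.
The Pareto density is decreasing on [x_m, ∞), so the mode is x_m = 19.60.

19.60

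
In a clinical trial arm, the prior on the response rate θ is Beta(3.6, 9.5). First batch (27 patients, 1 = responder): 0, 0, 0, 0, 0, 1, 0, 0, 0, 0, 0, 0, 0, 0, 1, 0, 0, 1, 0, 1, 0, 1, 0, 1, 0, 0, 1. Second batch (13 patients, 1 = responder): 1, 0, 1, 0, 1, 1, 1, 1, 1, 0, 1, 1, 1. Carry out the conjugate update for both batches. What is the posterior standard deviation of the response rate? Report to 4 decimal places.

The Beta prior is conjugate to a Binomial/Bernoulli likelihood; the update adds successes to α and failures to β.
After batch 1: Beta(3.6+7, 9.5+20) = Beta(10.6, 29.5).
After batch 2: Beta(10.6+10, 29.5+3) = Beta(20.6, 32.5).
Var = αβ/((α+β)²(α+β+1)) = 20.6·32.5/(53.1²·54.1) = 0.00438899; SD = √0.00438899 = 0.0662.

0.0662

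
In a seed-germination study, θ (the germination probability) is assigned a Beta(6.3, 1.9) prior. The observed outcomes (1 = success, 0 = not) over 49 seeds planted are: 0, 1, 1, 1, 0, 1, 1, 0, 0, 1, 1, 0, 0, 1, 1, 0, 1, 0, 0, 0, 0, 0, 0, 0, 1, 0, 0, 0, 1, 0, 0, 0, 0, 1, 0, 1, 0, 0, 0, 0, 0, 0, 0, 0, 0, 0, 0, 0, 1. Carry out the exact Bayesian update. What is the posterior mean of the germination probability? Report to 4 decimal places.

0.3724

The Beta prior is conjugate to a Binomial/Bernoulli likelihood; the update adds successes to α and failures to β.
Posterior: Beta(α+k, β+n−k) = Beta(6.3+15, 1.9+34) = Beta(21.3, 35.9).
Posterior mean = α/(α+β) = 21.3/57.2 = 0.3724.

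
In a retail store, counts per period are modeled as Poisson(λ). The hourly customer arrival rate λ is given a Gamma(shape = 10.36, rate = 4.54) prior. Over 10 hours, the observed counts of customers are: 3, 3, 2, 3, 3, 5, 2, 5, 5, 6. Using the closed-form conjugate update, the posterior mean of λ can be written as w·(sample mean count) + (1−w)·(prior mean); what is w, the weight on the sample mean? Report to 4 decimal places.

0.6878

With a Gamma(shape α, rate β) prior, the Poisson likelihood is conjugate: the posterior is Gamma(α + ΣXᵢ, β + n).
Posterior mean = (α₀+S)/(β₀+n) = [n/(β₀+n)]·(S/n) + [β₀/(β₀+n)]·(α₀/β₀), so only n and β₀ enter the weight.
Weight on data w = n/(β₀+n) = 10/(4.54+10) = 10/14.54 = 0.6878.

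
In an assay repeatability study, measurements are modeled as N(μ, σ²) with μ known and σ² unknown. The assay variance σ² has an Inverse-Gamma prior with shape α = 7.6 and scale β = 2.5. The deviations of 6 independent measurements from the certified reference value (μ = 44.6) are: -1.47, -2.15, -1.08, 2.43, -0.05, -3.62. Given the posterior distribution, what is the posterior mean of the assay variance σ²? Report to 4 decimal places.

1.6647

With known mean μ and an Inverse-Gamma(α, β) prior on σ², the Normal likelihood is conjugate: posterior is Inv-Gamma(α + n/2, β + Σ(xᵢ−μ)²/2).
Σ(xᵢ−μ)² = (-1.47)² + (-2.15)² + (-1.08)² + (2.43)² + (-0.05)² + (-3.62)² = 26.9616.
Posterior: Inv-Gamma(7.6 + 6/2, 2.5 + 26.9616/2) = Inv-Gamma(10.60, 15.98080).
E[σ²|data] = β/(α−1) = 15.98080/9.60 = 1.6647.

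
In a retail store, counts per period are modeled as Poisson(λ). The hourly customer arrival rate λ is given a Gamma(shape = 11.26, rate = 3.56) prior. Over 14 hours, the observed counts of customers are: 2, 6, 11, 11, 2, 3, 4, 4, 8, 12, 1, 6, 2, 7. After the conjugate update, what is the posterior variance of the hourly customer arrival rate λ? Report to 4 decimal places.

With a Gamma(shape α, rate β) prior, the Poisson likelihood is conjugate: the posterior is Gamma(α + ΣXᵢ, β + n).
Sum of counts S = 79 over n = 14 hours.
Posterior: Gamma(α+S, β+n) = Gamma(11.26+79, 3.56+14) = Gamma(90.26, 17.56).
Var = α/β² = 90.26/17.56² = 0.2927.

0.2927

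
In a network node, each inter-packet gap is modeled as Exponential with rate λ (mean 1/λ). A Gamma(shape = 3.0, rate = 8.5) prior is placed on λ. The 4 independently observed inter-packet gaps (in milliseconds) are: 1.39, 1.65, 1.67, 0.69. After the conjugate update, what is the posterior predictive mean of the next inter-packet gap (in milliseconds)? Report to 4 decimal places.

2.3167

With a Gamma(shape α, rate β) prior on the exponential rate λ, the posterior after n observations with total T = Σxᵢ is Gamma(α+n, β+T).
Sum of observations T = 5.40 milliseconds; n = 4.
Posterior: Gamma(3.0+4, 8.5+5.40) = Gamma(7.0, 13.90).
The predictive distribution for the next observation is Lomax; its mean is β/(α−1) = 13.90/6.0 = 2.3167.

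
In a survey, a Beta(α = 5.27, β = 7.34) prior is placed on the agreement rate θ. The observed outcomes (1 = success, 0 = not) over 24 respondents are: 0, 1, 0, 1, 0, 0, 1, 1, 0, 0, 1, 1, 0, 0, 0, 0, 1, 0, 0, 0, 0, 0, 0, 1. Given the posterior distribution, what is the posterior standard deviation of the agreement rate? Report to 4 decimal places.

0.0784

The Beta prior is conjugate to a Binomial/Bernoulli likelihood; the update adds successes to α and failures to β.
Posterior: Beta(α+k, β+n−k) = Beta(5.27+8, 7.34+16) = Beta(13.27, 23.34).
Var = αβ/((α+β)²(α+β+1)) = 13.27·23.34/(36.61²·37.61) = 0.00614425; SD = √0.00614425 = 0.0784.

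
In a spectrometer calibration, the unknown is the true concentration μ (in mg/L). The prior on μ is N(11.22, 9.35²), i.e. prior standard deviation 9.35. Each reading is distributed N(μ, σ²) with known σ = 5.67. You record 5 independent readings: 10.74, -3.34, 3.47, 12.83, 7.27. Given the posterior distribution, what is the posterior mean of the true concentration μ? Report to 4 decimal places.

For Normal data with known variance σ², a Normal(μ₀, σ₀²) prior on μ is conjugate. Posterior precision = 1/σ₀² + n/σ²; posterior mean is the precision-weighted average of μ₀ and x̄.
Σxᵢ = 10.74 + (-3.34) + 3.47 + 12.83 + 7.27 = 30.97, so n·x̄ = 30.97.
σ₀² = 9.35² = 87.4225, σ² = 5.67² = 32.1489; σ² + n·σ₀² = 32.1489 + 5·87.4225 = 469.2614.
Posterior mean = (μ₀/σ₀² + n·x̄/σ²)/(1/σ₀² + n/σ²) = (σ²·μ₀ + σ₀²·n·x̄)/(σ² + n·σ₀²) = (32.1489·11.22 + 87.4225·30.97)/469.2614 = 3068.185483/469.2614 = 6.5383.

6.5383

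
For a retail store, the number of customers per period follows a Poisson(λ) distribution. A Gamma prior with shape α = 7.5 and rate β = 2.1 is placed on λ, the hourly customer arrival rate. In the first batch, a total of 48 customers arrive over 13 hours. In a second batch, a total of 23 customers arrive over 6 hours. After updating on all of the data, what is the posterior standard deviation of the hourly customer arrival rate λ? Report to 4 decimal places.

With a Gamma(shape α, rate β) prior, the Poisson likelihood is conjugate: the posterior is Gamma(α + ΣXᵢ, β + n).
After batch 1: Gamma(α+S, β+n) = Gamma(7.5+48, 2.1+13) = Gamma(55.5, 15.1).
After batch 2: Gamma(α+S, β+n) = Gamma(55.5+23, 15.1+6) = Gamma(78.5, 21.1).
SD = √α/β = √78.5/21.1 = 0.4199.

0.4199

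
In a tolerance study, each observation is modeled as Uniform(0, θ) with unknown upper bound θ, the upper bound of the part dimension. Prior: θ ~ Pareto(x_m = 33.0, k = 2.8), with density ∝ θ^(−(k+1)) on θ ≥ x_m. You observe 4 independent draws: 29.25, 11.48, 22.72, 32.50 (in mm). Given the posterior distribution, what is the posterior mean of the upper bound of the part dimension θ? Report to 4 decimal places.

38.6897

A Pareto(scale x_m, shape k) prior on the upper bound θ of Uniform(0, θ) is conjugate: posterior is Pareto(max(x_m, max xᵢ), k + n).
Sample maximum = 32.50; prior scale x_m = 33.0 → posterior scale = max = 33.00.
Posterior shape = 2.8 + 4 = 6.8.
E[θ|data] = k·x_m/(k−1) = 6.8·33.00/5.8 = 38.6897.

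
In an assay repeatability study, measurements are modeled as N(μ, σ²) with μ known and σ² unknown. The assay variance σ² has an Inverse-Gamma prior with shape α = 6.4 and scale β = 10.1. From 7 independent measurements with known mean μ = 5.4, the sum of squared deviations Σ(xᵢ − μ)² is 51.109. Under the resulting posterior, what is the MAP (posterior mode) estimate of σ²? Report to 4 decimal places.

3.2711

With known mean μ and an Inverse-Gamma(α, β) prior on σ², the Normal likelihood is conjugate: posterior is Inv-Gamma(α + n/2, β + Σ(xᵢ−μ)²/2).
Posterior: Inv-Gamma(6.4 + 7/2, 10.1 + 51.109/2) = Inv-Gamma(9.90, 35.6545).
Mode = β/(α+1) = 35.6545/10.90 = 3.2711.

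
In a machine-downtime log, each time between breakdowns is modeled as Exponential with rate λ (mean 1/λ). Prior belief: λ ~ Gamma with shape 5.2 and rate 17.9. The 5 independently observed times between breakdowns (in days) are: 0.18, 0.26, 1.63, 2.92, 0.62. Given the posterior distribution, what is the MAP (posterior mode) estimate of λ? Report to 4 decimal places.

With a Gamma(shape α, rate β) prior on the exponential rate λ, the posterior after n observations with total T = Σxᵢ is Gamma(α+n, β+T).
Sum of observations T = 5.61 days; n = 5.
Posterior: Gamma(5.2+5, 17.9+5.61) = Gamma(10.2, 23.51).
Mode = (α−1)/β = 0.3913.

0.3913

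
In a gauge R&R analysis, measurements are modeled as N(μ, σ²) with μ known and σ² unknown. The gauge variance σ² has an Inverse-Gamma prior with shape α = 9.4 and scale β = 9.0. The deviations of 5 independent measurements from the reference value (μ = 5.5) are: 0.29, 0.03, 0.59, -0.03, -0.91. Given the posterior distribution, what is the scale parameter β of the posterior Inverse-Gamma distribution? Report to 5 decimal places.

With known mean μ and an Inverse-Gamma(α, β) prior on σ², the Normal likelihood is conjugate: posterior is Inv-Gamma(α + n/2, β + Σ(xᵢ−μ)²/2).
Σ(xᵢ−μ)² = (0.29)² + (0.03)² + (0.59)² + (-0.03)² + (-0.91)² = 1.2621.
Posterior: Inv-Gamma(9.4 + 5/2, 9.0 + 1.2621/2) = Inv-Gamma(11.90, 9.63105).
Posterior β = 9.63105.

9.63105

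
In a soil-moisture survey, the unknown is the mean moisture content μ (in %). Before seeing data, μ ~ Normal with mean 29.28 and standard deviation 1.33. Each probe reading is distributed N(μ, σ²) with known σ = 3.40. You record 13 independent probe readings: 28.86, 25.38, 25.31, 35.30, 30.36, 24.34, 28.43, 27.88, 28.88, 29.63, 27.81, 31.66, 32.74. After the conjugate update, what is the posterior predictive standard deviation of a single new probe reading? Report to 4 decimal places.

3.4859

For Normal data with known variance σ², a Normal(μ₀, σ₀²) prior on μ is conjugate. Posterior precision = 1/σ₀² + n/σ²; posterior mean is the precision-weighted average of μ₀ and x̄.
σ₀² = 1.33² = 1.7689, σ² = 3.40² = 11.56; σ² + n·σ₀² = 11.56 + 13·1.7689 = 34.5557.
Posterior precision = 1/σ₀² + n/σ² = 1/1.7689 + 13/11.56 = (σ² + n·σ₀²)/(σ₀²σ²) = 34.5557/(1.7689·11.56); posterior variance σₙ² = σ₀²σ²/(σ² + n·σ₀²) = 1.7689·11.56/34.5557 = 0.591754.
Predictive variance for one new observation = σₙ² + σ² = 1.7689·11.56/34.5557 + 11.56 = σ²·(σ₀² + 34.5557)/34.5557 = 11.56·36.3246/34.5557 = 12.151754; SD = √(11.56·36.3246/34.5557) = 3.4859.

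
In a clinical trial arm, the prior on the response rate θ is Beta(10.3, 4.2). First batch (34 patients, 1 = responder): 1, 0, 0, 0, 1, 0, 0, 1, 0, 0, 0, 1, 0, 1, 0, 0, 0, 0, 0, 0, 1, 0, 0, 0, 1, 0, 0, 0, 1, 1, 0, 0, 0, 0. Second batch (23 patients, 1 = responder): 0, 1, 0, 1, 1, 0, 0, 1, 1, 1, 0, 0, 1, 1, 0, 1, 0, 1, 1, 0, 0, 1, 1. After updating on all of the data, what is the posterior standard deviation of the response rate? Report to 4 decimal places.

The Beta prior is conjugate to a Binomial/Bernoulli likelihood; the update adds successes to α and failures to β.
After batch 1: Beta(10.3+9, 4.2+25) = Beta(19.3, 29.2).
After batch 2: Beta(19.3+13, 29.2+10) = Beta(32.3, 39.2).
Var = αβ/((α+β)²(α+β+1)) = 32.3·39.2/(71.5²·72.5) = 0.00341616; SD = √0.00341616 = 0.0584.

0.0584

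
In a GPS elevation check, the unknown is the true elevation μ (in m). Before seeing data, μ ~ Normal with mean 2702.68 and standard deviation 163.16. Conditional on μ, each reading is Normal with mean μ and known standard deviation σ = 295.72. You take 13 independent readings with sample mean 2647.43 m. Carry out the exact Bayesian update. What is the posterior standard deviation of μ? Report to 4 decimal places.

73.2803

For Normal data with known variance σ², a Normal(μ₀, σ₀²) prior on μ is conjugate. Posterior precision = 1/σ₀² + n/σ²; posterior mean is the precision-weighted average of μ₀ and x̄.
σ₀² = 163.16² = 26621.1856, σ² = 295.72² = 87450.3184; σ² + n·σ₀² = 87450.3184 + 13·26621.1856 = 433525.7312.
Posterior precision = 1/σ₀² + n/σ² = 1/26621.1856 + 13/87450.3184 = (σ² + n·σ₀²)/(σ₀²σ²) = 433525.7312/(26621.1856·87450.3184); posterior variance σₙ² = σ₀²σ²/(σ² + n·σ₀²) = 26621.1856·87450.3184/433525.7312 = 5369.995341.
Posterior SD = √σₙ² = √(26621.1856·87450.3184/433525.7312) = 73.2803.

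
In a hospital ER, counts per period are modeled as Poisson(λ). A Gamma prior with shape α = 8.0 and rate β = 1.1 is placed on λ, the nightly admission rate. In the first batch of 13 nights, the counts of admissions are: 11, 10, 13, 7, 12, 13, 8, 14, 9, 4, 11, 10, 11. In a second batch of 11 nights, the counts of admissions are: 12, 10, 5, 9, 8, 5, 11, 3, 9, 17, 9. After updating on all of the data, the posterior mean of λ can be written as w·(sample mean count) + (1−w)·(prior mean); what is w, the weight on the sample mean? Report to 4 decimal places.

0.9562

With a Gamma(shape α, rate β) prior, the Poisson likelihood is conjugate: the posterior is Gamma(α + ΣXᵢ, β + n).
Total number of nights: n = 13 + 11 = 24.
Posterior mean = (α₀+S)/(β₀+n) = [n/(β₀+n)]·(S/n) + [β₀/(β₀+n)]·(α₀/β₀), so only n and β₀ enter the weight.
Weight on data w = n/(β₀+n) = 24/(1.1+24) = 24/25.1 = 0.9562.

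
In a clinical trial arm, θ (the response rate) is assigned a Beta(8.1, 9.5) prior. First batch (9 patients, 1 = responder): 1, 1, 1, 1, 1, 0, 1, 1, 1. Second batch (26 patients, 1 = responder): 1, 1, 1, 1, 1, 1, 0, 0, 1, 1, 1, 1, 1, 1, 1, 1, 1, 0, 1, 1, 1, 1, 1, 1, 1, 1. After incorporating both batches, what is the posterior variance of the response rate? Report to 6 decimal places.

The Beta prior is conjugate to a Binomial/Bernoulli likelihood; the update adds successes to α and failures to β.
After batch 1: Beta(8.1+8, 9.5+1) = Beta(16.1, 10.5).
After batch 2: Beta(16.1+23, 10.5+3) = Beta(39.1, 13.5).
Var = αβ/((α+β)²(α+β+1)) = 39.1·13.5/(52.6²·53.6) = 0.003559.

0.003559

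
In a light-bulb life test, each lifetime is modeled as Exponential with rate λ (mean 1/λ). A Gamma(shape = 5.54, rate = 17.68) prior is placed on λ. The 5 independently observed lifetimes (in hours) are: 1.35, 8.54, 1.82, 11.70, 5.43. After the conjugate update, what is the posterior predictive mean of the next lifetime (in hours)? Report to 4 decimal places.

4.8763

With a Gamma(shape α, rate β) prior on the exponential rate λ, the posterior after n observations with total T = Σxᵢ is Gamma(α+n, β+T).
Sum of observations T = 28.84 hours; n = 5.
Posterior: Gamma(5.54+5, 17.68+28.84) = Gamma(10.54, 46.52).
The predictive distribution for the next observation is Lomax; its mean is β/(α−1) = 46.52/9.54 = 4.8763.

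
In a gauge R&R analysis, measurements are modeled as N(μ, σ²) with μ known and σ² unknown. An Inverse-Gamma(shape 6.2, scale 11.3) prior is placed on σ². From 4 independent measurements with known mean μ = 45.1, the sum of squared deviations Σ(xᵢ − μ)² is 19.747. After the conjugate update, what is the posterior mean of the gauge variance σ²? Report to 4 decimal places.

With known mean μ and an Inverse-Gamma(α, β) prior on σ², the Normal likelihood is conjugate: posterior is Inv-Gamma(α + n/2, β + Σ(xᵢ−μ)²/2).
Posterior: Inv-Gamma(6.2 + 4/2, 11.3 + 19.747/2) = Inv-Gamma(8.20, 21.1735).
E[σ²|data] = β/(α−1) = 21.1735/7.20 = 2.9408.

2.9408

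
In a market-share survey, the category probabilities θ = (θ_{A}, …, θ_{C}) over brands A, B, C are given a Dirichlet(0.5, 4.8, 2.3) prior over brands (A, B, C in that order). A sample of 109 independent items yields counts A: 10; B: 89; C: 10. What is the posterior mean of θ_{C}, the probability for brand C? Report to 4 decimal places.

0.1055

The Dirichlet prior is conjugate to the Multinomial likelihood: each posterior αⱼ = prior αⱼ + observed count nⱼ.
Posterior concentration: (10.5, 93.8, 12.3), total = 116.6.
E[θ_{C}|data] = α_{C}/Σα = 12.3/116.6 = 0.1055.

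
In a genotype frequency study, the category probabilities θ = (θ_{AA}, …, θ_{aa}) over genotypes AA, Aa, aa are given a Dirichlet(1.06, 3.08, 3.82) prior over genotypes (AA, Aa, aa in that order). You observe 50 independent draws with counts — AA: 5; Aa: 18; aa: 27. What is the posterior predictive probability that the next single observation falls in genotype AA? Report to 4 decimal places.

The Dirichlet prior is conjugate to the Multinomial likelihood: each posterior αⱼ = prior αⱼ + observed count nⱼ.
Posterior concentration: (6.06, 21.08, 30.82), total = 57.96.
P(next = AA | data) = α_{AA}/Σα = 0.1046.

0.1046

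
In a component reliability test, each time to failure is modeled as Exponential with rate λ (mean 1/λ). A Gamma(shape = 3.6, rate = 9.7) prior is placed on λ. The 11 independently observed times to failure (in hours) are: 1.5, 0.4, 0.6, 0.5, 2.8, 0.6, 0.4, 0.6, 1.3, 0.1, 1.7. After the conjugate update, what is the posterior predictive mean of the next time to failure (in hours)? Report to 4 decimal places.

1.4853

With a Gamma(shape α, rate β) prior on the exponential rate λ, the posterior after n observations with total T = Σxᵢ is Gamma(α+n, β+T).
Sum of observations T = 10.5 hours; n = 11.
Posterior: Gamma(3.6+11, 9.7+10.5) = Gamma(14.6, 20.2).
The predictive distribution for the next observation is Lomax; its mean is β/(α−1) = 20.2/13.6 = 1.4853.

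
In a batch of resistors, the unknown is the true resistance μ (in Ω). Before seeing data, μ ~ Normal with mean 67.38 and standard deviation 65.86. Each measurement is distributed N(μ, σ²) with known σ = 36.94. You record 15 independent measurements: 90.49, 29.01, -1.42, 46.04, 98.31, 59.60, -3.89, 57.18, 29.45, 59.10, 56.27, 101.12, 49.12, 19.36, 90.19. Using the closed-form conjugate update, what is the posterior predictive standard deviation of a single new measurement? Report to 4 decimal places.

38.1270

For Normal data with known variance σ², a Normal(μ₀, σ₀²) prior on μ is conjugate. Posterior precision = 1/σ₀² + n/σ²; posterior mean is the precision-weighted average of μ₀ and x̄.
σ₀² = 65.86² = 4337.5396, σ² = 36.94² = 1364.5636; σ² + n·σ₀² = 1364.5636 + 15·4337.5396 = 66427.6576.
Posterior precision = 1/σ₀² + n/σ² = 1/4337.5396 + 15/1364.5636 = (σ² + n·σ₀²)/(σ₀²σ²) = 66427.6576/(4337.5396·1364.5636); posterior variance σₙ² = σ₀²σ²/(σ² + n·σ₀²) = 4337.5396·1364.5636/66427.6576 = 89.102173.
Predictive variance for one new observation = σₙ² + σ² = 4337.5396·1364.5636/66427.6576 + 1364.5636 = σ²·(σ₀² + 66427.6576)/66427.6576 = 1364.5636·70765.1972/66427.6576 = 1453.665773; SD = √(1364.5636·70765.1972/66427.6576) = 38.1270.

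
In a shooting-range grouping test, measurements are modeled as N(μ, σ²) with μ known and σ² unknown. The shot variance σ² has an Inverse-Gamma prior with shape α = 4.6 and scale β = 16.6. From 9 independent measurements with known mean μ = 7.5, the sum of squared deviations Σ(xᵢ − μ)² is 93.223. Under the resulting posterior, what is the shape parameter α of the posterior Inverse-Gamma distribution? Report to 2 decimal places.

9.10

With known mean μ and an Inverse-Gamma(α, β) prior on σ², the Normal likelihood is conjugate: posterior is Inv-Gamma(α + n/2, β + Σ(xᵢ−μ)²/2).
Posterior: Inv-Gamma(4.6 + 9/2, 16.6 + 93.223/2) = Inv-Gamma(9.10, 63.2115).
Posterior α = 9.10.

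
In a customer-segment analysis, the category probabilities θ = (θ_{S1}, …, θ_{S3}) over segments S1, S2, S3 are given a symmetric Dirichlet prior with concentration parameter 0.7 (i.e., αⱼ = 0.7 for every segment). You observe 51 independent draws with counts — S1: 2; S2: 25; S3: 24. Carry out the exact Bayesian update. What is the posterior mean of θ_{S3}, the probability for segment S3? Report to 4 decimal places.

0.4652

The Dirichlet prior is conjugate to the Multinomial likelihood: each posterior αⱼ = prior αⱼ + observed count nⱼ.
Posterior concentration: (2.7, 25.7, 24.7), total = 53.1.
E[θ_{S3}|data] = α_{S3}/Σα = 24.7/53.1 = 0.4652.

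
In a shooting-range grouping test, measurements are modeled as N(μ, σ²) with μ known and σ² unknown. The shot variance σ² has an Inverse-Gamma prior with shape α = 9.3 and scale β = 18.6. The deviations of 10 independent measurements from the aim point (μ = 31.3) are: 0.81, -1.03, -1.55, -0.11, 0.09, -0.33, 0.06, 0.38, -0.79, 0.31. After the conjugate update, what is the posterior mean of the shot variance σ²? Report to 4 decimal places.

With known mean μ and an Inverse-Gamma(α, β) prior on σ², the Normal likelihood is conjugate: posterior is Inv-Gamma(α + n/2, β + Σ(xᵢ−μ)²/2).
Σ(xᵢ−μ)² = (0.81)² + (-1.03)² + (-1.55)² + (-0.11)² + (0.09)² + (-0.33)² + (0.06)² + (0.38)² + (-0.79)² + (0.31)² = 5.1168.
Posterior: Inv-Gamma(9.3 + 10/2, 18.6 + 5.1168/2) = Inv-Gamma(14.30, 21.15840).
E[σ²|data] = β/(α−1) = 21.15840/13.30 = 1.5909.

1.5909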